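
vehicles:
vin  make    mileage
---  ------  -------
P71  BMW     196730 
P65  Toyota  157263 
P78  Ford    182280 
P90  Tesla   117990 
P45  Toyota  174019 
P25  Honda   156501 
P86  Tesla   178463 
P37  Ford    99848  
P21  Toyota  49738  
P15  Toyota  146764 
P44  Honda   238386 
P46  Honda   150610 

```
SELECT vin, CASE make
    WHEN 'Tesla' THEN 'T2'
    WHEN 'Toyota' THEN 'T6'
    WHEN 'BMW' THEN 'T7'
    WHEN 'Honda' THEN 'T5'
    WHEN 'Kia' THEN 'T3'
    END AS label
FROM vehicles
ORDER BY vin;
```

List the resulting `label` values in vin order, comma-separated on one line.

vin=P15: make='Toyota' → T6
vin=P21: make='Toyota' → T6
vin=P25: make='Honda' → T5
vin=P37: (no match → NULL) → NULL
vin=P44: make='Honda' → T5
vin=P45: make='Toyota' → T6
vin=P46: make='Honda' → T5
vin=P65: make='Toyota' → T6
vin=P71: make='BMW' → T7
vin=P78: (no match → NULL) → NULL
vin=P86: make='Tesla' → T2
vin=P90: make='Tesla' → T2

T6, T6, T5, NULL, T5, T6, T5, T6, T7, NULL, T2, T2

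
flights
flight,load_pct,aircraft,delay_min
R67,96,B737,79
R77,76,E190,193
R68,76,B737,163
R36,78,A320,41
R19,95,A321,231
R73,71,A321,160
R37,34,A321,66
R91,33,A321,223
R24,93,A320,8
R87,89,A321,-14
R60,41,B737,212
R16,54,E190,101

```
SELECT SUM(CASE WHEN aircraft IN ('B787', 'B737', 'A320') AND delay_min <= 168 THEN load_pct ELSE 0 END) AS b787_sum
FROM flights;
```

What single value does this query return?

flight=R67: ✓ → 96
flight=R77: ✗
flight=R68: ✓ → 76
flight=R36: ✓ → 78
flight=R19: ✗
flight=R73: ✗
flight=R37: ✗
flight=R91: ✗
flight=R24: ✓ → 93
flight=R87: ✗
flight=R60: ✗
flight=R16: ✗
b787_sum = 96 + 76 + 78 + 93 = 343

343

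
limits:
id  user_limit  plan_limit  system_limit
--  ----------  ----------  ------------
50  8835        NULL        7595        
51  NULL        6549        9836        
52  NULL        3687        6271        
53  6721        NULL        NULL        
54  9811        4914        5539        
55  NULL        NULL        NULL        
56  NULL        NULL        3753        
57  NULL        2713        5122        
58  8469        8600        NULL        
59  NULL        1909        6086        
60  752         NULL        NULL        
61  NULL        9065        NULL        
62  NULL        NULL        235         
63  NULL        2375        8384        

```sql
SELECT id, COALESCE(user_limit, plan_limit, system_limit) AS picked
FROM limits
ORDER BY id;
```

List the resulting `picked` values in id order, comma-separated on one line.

id=50: user_limit=8835 → 8835
id=51: user_limit=NULL, plan_limit=6549 → 6549
id=52: user_limit=NULL, plan_limit=3687 → 3687
id=53: user_limit=6721 → 6721
id=54: user_limit=9811 → 9811
id=55: user_limit=NULL, plan_limit=NULL, system_limit=NULL (all NULL) → NULL
id=56: user_limit=NULL, plan_limit=NULL, system_limit=3753 → 3753
id=57: user_limit=NULL, plan_limit=2713 → 2713
id=58: user_limit=8469 → 8469
id=59: user_limit=NULL, plan_limit=1909 → 1909
id=60: user_limit=752 → 752
id=61: user_limit=NULL, plan_limit=9065 → 9065
id=62: user_limit=NULL, plan_limit=NULL, system_limit=235 → 235
id=63: user_limit=NULL, plan_limit=2375 → 2375

8835, 6549, 3687, 6721, 9811, NULL, 3753, 2713, 8469, 1909, 752, 9065, 235, 2375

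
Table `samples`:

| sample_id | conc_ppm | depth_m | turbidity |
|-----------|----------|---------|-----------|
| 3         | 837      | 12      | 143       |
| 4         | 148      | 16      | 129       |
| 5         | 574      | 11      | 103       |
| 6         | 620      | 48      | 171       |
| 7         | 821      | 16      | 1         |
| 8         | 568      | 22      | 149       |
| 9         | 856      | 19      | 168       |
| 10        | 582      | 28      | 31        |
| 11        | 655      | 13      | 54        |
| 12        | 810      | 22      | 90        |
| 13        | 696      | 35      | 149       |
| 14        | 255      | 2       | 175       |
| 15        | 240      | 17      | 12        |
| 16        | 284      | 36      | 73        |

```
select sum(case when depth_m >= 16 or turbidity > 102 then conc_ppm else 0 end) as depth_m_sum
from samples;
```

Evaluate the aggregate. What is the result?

sample_id=3: ✓ → 837
sample_id=4: ✓ → 148
sample_id=5: ✓ → 574
sample_id=6: ✓ → 620
sample_id=7: ✓ → 821
sample_id=8: ✓ → 568
sample_id=9: ✓ → 856
sample_id=10: ✓ → 582
sample_id=11: ✗
sample_id=12: ✓ → 810
sample_id=13: ✓ → 696
sample_id=14: ✓ → 255
sample_id=15: ✓ → 240
sample_id=16: ✓ → 284
depth_m_sum = 837 + 148 + 574 + 620 + 821 + 568 + 856 + 582 + 810 + 696 + 255 + 240 + 284 = 7291

7291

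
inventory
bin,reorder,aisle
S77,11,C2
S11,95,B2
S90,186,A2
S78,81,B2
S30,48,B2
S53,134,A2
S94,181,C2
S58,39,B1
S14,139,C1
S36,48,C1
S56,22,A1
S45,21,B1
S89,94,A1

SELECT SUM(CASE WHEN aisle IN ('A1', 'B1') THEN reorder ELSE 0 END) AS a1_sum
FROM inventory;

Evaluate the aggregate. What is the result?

176

bin=S77: ✗
bin=S11: ✗
bin=S90: ✗
bin=S78: ✗
bin=S30: ✗
bin=S53: ✗
bin=S94: ✗
bin=S58: ✓ → 39
bin=S14: ✗
bin=S36: ✗
bin=S56: ✓ → 22
bin=S45: ✓ → 21
bin=S89: ✓ → 94
a1_sum = 39 + 22 + 21 + 94 = 176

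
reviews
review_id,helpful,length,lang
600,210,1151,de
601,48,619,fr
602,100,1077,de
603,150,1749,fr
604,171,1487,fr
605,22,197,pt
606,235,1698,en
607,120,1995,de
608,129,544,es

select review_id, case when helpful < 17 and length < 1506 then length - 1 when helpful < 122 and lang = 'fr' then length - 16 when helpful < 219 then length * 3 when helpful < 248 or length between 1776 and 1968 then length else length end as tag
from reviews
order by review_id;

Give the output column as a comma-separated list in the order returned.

review_id=600: helpful < 219 → 3453
review_id=601: helpful < 122 and lang = 'fr' → 603
review_id=602: helpful < 219 → 3231
review_id=603: helpful < 219 → 5247
review_id=604: helpful < 219 → 4461
review_id=605: helpful < 219 → 591
review_id=606: helpful < 248 or length between 1776 and 1968 → 1698
review_id=607: helpful < 219 → 5985
review_id=608: helpful < 219 → 1632

3453, 603, 3231, 5247, 4461, 591, 1698, 5985, 1632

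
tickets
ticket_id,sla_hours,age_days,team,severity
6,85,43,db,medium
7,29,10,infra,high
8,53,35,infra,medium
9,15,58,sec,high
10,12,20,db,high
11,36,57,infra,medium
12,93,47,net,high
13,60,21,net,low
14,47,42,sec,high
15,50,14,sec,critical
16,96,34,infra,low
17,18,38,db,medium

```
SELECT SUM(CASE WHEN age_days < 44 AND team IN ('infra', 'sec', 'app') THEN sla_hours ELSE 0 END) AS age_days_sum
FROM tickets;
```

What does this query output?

275

ticket_id=6: ✗
ticket_id=7: ✓ → 29
ticket_id=8: ✓ → 53
ticket_id=9: ✗
ticket_id=10: ✗
ticket_id=11: ✗
ticket_id=12: ✗
ticket_id=13: ✗
ticket_id=14: ✓ → 47
ticket_id=15: ✓ → 50
ticket_id=16: ✓ → 96
ticket_id=17: ✗
age_days_sum = 29 + 53 + 47 + 50 + 96 = 275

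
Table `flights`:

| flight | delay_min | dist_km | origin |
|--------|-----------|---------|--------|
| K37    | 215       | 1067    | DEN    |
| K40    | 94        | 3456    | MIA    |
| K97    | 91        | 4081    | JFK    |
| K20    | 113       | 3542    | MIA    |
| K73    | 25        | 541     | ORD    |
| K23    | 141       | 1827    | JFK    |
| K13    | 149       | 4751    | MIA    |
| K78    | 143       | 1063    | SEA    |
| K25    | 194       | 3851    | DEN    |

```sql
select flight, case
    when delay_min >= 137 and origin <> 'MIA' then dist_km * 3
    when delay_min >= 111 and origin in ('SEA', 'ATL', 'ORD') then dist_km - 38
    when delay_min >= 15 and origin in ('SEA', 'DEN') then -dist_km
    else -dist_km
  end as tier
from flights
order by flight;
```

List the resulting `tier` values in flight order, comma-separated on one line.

flight=K13: ELSE → -4751
flight=K20: ELSE → -3542
flight=K23: delay_min >= 137 and origin <> 'MIA' → 5481
flight=K25: delay_min >= 137 and origin <> 'MIA' → 11553
flight=K37: delay_min >= 137 and origin <> 'MIA' → 3201
flight=K40: ELSE → -3456
flight=K73: ELSE → -541
flight=K78: delay_min >= 137 and origin <> 'MIA' → 3189
flight=K97: ELSE → -4081

-4751, -3542, 5481, 11553, 3201, -3456, -541, 3189, -4081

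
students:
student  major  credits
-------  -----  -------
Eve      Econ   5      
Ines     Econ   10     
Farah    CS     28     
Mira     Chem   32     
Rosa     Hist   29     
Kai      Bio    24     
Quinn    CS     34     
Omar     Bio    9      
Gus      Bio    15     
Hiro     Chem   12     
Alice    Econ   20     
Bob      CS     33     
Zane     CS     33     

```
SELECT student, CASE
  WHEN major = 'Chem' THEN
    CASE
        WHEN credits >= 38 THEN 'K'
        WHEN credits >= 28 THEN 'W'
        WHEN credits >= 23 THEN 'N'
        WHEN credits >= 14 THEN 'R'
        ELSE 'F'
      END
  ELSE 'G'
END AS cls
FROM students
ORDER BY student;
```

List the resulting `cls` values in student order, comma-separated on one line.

G, G, G, G, G, F, G, G, W, G, G, G, G

student=Alice: major='Econ' → outer ELSE → G
student=Bob: major='CS' → outer ELSE → G
student=Eve: major='Econ' → outer ELSE → G
student=Farah: major='CS' → outer ELSE → G
student=Gus: major='Bio' → outer ELSE → G
student=Hiro: major='Chem' → inner[ELSE] → F
student=Ines: major='Econ' → outer ELSE → G
student=Kai: major='Bio' → outer ELSE → G
student=Mira: major='Chem' → inner[credits >= 28] → W
student=Omar: major='Bio' → outer ELSE → G
student=Quinn: major='CS' → outer ELSE → G
student=Rosa: major='Hist' → outer ELSE → G
student=Zane: major='CS' → outer ELSE → G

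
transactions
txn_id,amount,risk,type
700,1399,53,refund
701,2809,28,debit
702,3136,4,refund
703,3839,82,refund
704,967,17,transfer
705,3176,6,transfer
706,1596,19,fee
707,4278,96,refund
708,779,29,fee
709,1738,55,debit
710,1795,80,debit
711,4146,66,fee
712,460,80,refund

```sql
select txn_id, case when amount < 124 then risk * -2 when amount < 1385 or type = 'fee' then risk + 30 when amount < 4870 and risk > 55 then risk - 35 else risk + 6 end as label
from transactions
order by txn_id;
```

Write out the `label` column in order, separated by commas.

59, 34, 10, 47, 47, 12, 49, 61, 59, 61, 45, 96, 110

txn_id=700: ELSE → 59
txn_id=701: ELSE → 34
txn_id=702: ELSE → 10
txn_id=703: amount < 4870 and risk > 55 → 47
txn_id=704: amount < 1385 or type = 'fee' → 47
txn_id=705: ELSE → 12
txn_id=706: amount < 1385 or type = 'fee' → 49
txn_id=707: amount < 4870 and risk > 55 → 61
txn_id=708: amount < 1385 or type = 'fee' → 59
txn_id=709: ELSE → 61
txn_id=710: amount < 4870 and risk > 55 → 45
txn_id=711: amount < 1385 or type = 'fee' → 96
txn_id=712: amount < 1385 or type = 'fee' → 110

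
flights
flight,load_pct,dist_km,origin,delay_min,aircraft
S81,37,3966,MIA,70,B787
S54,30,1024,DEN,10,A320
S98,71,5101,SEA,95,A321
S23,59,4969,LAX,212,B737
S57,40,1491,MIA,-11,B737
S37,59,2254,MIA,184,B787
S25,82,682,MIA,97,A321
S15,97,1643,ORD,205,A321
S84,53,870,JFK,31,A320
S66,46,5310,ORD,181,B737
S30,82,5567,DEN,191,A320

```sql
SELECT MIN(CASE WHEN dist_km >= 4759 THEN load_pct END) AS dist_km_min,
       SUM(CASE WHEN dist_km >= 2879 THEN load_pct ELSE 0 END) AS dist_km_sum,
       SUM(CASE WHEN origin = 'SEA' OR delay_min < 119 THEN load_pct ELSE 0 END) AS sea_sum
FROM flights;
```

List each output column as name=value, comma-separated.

dist_km_min=46, dist_km_sum=295, sea_sum=313

[dist_km_min: dist_km >= 4759]
flight=S81: ✗
flight=S54: ✗
flight=S98: ✓ → 71
flight=S23: ✓ → 59
flight=S57: ✗
flight=S37: ✗
flight=S25: ✗
flight=S15: ✗
flight=S84: ✗
flight=S66: ✓ → 46
flight=S30: ✓ → 82
dist_km_min = MIN(71, 59, 46, 82) = 46
—
[dist_km_sum: dist_km >= 2879]
flight=S81: ✓ → 37
flight=S54: ✗
flight=S98: ✓ → 71
flight=S23: ✓ → 59
flight=S57: ✗
flight=S37: ✗
flight=S25: ✗
flight=S15: ✗
flight=S84: ✗
flight=S66: ✓ → 46
flight=S30: ✓ → 82
dist_km_sum = 37 + 71 + 59 + 46 + 82 = 295
—
[sea_sum: origin = 'SEA' OR delay_min < 119]
flight=S81: ✓ → 37
flight=S54: ✓ → 30
flight=S98: ✓ → 71
flight=S23: ✗
flight=S57: ✓ → 40
flight=S37: ✗
flight=S25: ✓ → 82
flight=S15: ✗
flight=S84: ✓ → 53
flight=S66: ✗
flight=S30: ✗
sea_sum = 37 + 30 + 71 + 40 + 82 + 53 = 313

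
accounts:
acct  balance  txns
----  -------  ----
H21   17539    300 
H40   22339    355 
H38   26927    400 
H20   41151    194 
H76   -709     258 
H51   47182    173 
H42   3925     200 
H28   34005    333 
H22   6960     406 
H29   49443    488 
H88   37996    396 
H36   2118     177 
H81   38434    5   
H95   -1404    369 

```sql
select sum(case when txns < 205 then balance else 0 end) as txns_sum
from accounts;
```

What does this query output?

132810

acct=H21: ✗
acct=H40: ✗
acct=H38: ✗
acct=H20: ✓ → 41151
acct=H76: ✗
acct=H51: ✓ → 47182
acct=H42: ✓ → 3925
acct=H28: ✗
acct=H22: ✗
acct=H29: ✗
acct=H88: ✗
acct=H36: ✓ → 2118
acct=H81: ✓ → 38434
acct=H95: ✗
txns_sum = 41151 + 47182 + 3925 + 2118 + 38434 = 132810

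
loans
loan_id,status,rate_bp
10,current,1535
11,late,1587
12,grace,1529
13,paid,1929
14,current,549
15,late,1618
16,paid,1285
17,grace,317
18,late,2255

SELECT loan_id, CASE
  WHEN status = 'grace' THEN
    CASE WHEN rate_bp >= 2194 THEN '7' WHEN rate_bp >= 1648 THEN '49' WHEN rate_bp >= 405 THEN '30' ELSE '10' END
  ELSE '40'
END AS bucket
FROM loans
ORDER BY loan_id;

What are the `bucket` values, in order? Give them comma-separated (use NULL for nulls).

loan_id=10: status='current' → outer ELSE → 40
loan_id=11: status='late' → outer ELSE → 40
loan_id=12: status='grace' → inner[rate_bp >= 405] → 30
loan_id=13: status='paid' → outer ELSE → 40
loan_id=14: status='current' → outer ELSE → 40
loan_id=15: status='late' → outer ELSE → 40
loan_id=16: status='paid' → outer ELSE → 40
loan_id=17: status='grace' → inner[ELSE] → 10
loan_id=18: status='late' → outer ELSE → 40

40, 40, 30, 40, 40, 40, 40, 10, 40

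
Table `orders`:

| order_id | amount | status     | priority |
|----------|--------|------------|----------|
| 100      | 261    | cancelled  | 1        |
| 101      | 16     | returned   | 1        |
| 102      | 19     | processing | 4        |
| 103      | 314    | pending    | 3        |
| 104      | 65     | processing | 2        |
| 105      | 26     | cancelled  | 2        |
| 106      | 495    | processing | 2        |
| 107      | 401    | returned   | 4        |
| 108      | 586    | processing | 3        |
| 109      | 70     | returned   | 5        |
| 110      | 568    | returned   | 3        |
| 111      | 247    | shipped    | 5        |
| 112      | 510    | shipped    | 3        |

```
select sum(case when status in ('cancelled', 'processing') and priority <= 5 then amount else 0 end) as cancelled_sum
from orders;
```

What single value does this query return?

1452

order_id=100: ✓ → 261
order_id=101: ✗
order_id=102: ✓ → 19
order_id=103: ✗
order_id=104: ✓ → 65
order_id=105: ✓ → 26
order_id=106: ✓ → 495
order_id=107: ✗
order_id=108: ✓ → 586
order_id=109: ✗
order_id=110: ✗
order_id=111: ✗
order_id=112: ✗
cancelled_sum = 261 + 19 + 65 + 26 + 495 + 586 = 1452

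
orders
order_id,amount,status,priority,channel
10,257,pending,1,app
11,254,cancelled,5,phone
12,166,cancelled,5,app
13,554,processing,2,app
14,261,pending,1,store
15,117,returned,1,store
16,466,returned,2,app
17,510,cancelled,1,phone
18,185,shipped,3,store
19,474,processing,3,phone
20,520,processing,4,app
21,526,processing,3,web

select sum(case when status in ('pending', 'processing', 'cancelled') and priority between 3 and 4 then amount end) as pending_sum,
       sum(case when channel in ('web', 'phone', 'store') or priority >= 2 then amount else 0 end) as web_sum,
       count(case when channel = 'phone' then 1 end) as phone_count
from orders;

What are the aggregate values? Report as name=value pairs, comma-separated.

pending_sum=1520, web_sum=4033, phone_count=3

[pending_sum: status in ('pending', 'processing', 'cancelled') and priority between 3 and 4]
order_id=10: ✗
order_id=11: ✗
order_id=12: ✗
order_id=13: ✗
order_id=14: ✗
order_id=15: ✗
order_id=16: ✗
order_id=17: ✗
order_id=18: ✗
order_id=19: ✓ → 474
order_id=20: ✓ → 520
order_id=21: ✓ → 526
pending_sum = 474 + 520 + 526 = 1520
—
[web_sum: channel in ('web', 'phone', 'store') or priority >= 2]
order_id=10: ✗
order_id=11: ✓ → 254
order_id=12: ✓ → 166
order_id=13: ✓ → 554
order_id=14: ✓ → 261
order_id=15: ✓ → 117
order_id=16: ✓ → 466
order_id=17: ✓ → 510
order_id=18: ✓ → 185
order_id=19: ✓ → 474
order_id=20: ✓ → 520
order_id=21: ✓ → 526
web_sum = 254 + 166 + 554 + 261 + 117 + 466 + 510 + 185 + 474 + 520 + 526 = 4033
—
[phone_count: channel = 'phone']
order_id=10: ✗
order_id=11: ✓ → 1
order_id=12: ✗
order_id=13: ✗
order_id=14: ✗
order_id=15: ✗
order_id=16: ✗
order_id=17: ✓ → 1
order_id=18: ✗
order_id=19: ✓ → 1
order_id=20: ✗
order_id=21: ✗
phone_count = COUNT(1, 1, 1) = 3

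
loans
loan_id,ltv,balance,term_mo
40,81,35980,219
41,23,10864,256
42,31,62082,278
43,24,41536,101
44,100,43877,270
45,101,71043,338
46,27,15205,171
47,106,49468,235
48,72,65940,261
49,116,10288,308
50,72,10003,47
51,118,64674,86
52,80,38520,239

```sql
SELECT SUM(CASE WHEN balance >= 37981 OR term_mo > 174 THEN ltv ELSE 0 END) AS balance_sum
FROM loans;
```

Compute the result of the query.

loan_id=40: ✓ → 81
loan_id=41: ✓ → 23
loan_id=42: ✓ → 31
loan_id=43: ✓ → 24
loan_id=44: ✓ → 100
loan_id=45: ✓ → 101
loan_id=46: ✗
loan_id=47: ✓ → 106
loan_id=48: ✓ → 72
loan_id=49: ✓ → 116
loan_id=50: ✗
loan_id=51: ✓ → 118
loan_id=52: ✓ → 80
balance_sum = 81 + 23 + 31 + 24 + 100 + 101 + 106 + 72 + 116 + 118 + 80 = 852

852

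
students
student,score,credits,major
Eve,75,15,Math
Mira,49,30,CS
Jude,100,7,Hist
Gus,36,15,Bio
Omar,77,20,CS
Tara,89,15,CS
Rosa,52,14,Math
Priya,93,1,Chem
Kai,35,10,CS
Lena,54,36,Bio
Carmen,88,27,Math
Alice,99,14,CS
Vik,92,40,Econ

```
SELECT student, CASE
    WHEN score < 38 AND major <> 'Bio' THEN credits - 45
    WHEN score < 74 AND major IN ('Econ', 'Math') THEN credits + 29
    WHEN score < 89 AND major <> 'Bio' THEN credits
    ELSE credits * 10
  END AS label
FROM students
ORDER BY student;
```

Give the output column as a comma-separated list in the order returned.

140, 27, 15, 150, 70, -35, 360, 30, 20, 10, 43, 150, 400

student=Alice: ELSE → 140
student=Carmen: score < 89 AND major <> 'Bio' → 27
student=Eve: score < 89 AND major <> 'Bio' → 15
student=Gus: ELSE → 150
student=Jude: ELSE → 70
student=Kai: score < 38 AND major <> 'Bio' → -35
student=Lena: ELSE → 360
student=Mira: score < 89 AND major <> 'Bio' → 30
student=Omar: score < 89 AND major <> 'Bio' → 20
student=Priya: ELSE → 10
student=Rosa: score < 74 AND major IN ('Econ', 'Math') → 43
student=Tara: ELSE → 150
student=Vik: ELSE → 400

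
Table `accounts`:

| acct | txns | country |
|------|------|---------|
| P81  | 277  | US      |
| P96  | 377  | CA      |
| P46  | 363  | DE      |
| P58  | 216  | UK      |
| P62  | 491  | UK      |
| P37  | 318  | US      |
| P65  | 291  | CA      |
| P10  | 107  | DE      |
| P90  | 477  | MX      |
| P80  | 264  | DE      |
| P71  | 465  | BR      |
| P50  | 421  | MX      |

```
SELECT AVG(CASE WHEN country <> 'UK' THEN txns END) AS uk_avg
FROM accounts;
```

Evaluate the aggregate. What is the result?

acct=P81: ✓ → 277
acct=P96: ✓ → 377
acct=P46: ✓ → 363
acct=P58: ✗
acct=P62: ✗
acct=P37: ✓ → 318
acct=P65: ✓ → 291
acct=P10: ✓ → 107
acct=P90: ✓ → 477
acct=P80: ✓ → 264
acct=P71: ✓ → 465
acct=P50: ✓ → 421
uk_avg = (277 + 377 + 363 + 318 + 291 + 107 + 477 + 264 + 465 + 421) / 10 = 336

336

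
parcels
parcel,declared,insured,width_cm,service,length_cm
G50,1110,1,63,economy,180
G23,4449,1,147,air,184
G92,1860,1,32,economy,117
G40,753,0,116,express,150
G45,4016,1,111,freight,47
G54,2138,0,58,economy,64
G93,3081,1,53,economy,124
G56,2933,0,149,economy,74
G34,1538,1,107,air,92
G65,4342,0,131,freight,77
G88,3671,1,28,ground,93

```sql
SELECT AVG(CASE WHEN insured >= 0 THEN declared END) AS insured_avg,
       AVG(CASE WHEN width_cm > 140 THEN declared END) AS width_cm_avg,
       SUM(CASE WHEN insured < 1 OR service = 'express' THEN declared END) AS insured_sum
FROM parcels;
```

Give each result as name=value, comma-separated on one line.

[insured_avg: insured >= 0]
parcel=G50: ✓ → 1110
parcel=G23: ✓ → 4449
parcel=G92: ✓ → 1860
parcel=G40: ✓ → 753
parcel=G45: ✓ → 4016
parcel=G54: ✓ → 2138
parcel=G93: ✓ → 3081
parcel=G56: ✓ → 2933
parcel=G34: ✓ → 1538
parcel=G65: ✓ → 4342
parcel=G88: ✓ → 3671
insured_avg = (1110 + 4449 + 1860 + 753 + 4016 + 2138 + 3081 + 2933 + 1538 + 4342 + 3671) / 11 = 2717.3636363636
—
[width_cm_avg: width_cm > 140]
parcel=G50: ✗
parcel=G23: ✓ → 4449
parcel=G92: ✗
parcel=G40: ✗
parcel=G45: ✗
parcel=G54: ✗
parcel=G93: ✗
parcel=G56: ✓ → 2933
parcel=G34: ✗
parcel=G65: ✗
parcel=G88: ✗
width_cm_avg = (4449 + 2933) / 2 = 3691
—
[insured_sum: insured < 1 OR service = 'express']
parcel=G50: ✗
parcel=G23: ✗
parcel=G92: ✗
parcel=G40: ✓ → 753
parcel=G45: ✗
parcel=G54: ✓ → 2138
parcel=G93: ✗
parcel=G56: ✓ → 2933
parcel=G34: ✗
parcel=G65: ✓ → 4342
parcel=G88: ✗
insured_sum = 753 + 2138 + 2933 + 4342 = 10166

insured_avg=2717.3636363636, width_cm_avg=3691, insured_sum=10166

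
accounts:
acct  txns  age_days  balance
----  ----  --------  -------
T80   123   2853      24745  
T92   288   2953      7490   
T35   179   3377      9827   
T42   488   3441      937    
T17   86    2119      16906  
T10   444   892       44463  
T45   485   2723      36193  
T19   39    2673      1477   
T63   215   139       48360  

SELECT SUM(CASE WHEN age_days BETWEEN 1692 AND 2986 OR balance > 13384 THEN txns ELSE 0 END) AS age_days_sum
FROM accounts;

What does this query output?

acct=T80: ✓ → 123
acct=T92: ✓ → 288
acct=T35: ✗
acct=T42: ✗
acct=T17: ✓ → 86
acct=T10: ✓ → 444
acct=T45: ✓ → 485
acct=T19: ✓ → 39
acct=T63: ✓ → 215
age_days_sum = 123 + 288 + 86 + 444 + 485 + 39 + 215 = 1680

1680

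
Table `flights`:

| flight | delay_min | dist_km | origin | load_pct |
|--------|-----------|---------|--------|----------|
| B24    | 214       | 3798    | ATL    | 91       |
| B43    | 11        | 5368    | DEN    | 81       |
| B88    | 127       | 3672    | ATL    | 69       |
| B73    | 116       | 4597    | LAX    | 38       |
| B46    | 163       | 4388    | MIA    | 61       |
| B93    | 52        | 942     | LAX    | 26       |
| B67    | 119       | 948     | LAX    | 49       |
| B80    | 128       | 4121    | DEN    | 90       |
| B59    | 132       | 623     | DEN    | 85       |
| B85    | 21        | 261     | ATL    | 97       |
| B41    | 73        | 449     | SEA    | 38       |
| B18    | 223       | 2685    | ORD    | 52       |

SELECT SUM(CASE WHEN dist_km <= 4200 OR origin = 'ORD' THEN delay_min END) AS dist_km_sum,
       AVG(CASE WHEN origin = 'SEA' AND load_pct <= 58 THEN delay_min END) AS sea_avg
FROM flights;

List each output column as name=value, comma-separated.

dist_km_sum=1089, sea_avg=73

[dist_km_sum: dist_km <= 4200 OR origin = 'ORD']
flight=B24: ✓ → 214
flight=B43: ✗
flight=B88: ✓ → 127
flight=B73: ✗
flight=B46: ✗
flight=B93: ✓ → 52
flight=B67: ✓ → 119
flight=B80: ✓ → 128
flight=B59: ✓ → 132
flight=B85: ✓ → 21
flight=B41: ✓ → 73
flight=B18: ✓ → 223
dist_km_sum = 214 + 127 + 52 + 119 + 128 + 132 + 21 + 73 + 223 = 1089
—
[sea_avg: origin = 'SEA' AND load_pct <= 58]
flight=B24: ✗
flight=B43: ✗
flight=B88: ✗
flight=B73: ✗
flight=B46: ✗
flight=B93: ✗
flight=B67: ✗
flight=B80: ✗
flight=B59: ✗
flight=B85: ✗
flight=B41: ✓ → 73
flight=B18: ✗
sea_avg = 73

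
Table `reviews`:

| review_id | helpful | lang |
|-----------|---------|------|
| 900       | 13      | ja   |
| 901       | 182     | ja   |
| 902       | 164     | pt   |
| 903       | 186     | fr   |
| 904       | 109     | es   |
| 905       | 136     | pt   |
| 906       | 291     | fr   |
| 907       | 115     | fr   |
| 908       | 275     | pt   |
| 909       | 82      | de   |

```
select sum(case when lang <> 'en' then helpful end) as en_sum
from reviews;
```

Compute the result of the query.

1553

review_id=900: ✓ → 13
review_id=901: ✓ → 182
review_id=902: ✓ → 164
review_id=903: ✓ → 186
review_id=904: ✓ → 109
review_id=905: ✓ → 136
review_id=906: ✓ → 291
review_id=907: ✓ → 115
review_id=908: ✓ → 275
review_id=909: ✓ → 82
en_sum = 13 + 182 + 164 + 186 + 109 + 136 + 291 + 115 + 275 + 82 = 1553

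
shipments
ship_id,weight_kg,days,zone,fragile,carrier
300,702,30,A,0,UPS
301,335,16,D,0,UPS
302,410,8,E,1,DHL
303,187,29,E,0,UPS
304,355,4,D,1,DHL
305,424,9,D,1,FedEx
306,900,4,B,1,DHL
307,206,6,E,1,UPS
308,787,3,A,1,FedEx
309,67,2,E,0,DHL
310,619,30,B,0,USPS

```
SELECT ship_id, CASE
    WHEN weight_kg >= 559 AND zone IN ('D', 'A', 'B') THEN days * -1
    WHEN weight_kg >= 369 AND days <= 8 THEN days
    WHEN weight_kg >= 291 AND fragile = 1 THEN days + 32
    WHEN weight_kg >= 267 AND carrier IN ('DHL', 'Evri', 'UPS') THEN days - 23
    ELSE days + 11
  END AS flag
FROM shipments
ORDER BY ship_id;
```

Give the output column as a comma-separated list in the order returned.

ship_id=300: weight_kg >= 559 AND zone IN ('D', 'A', 'B') → -30
ship_id=301: weight_kg >= 267 AND carrier IN ('DHL', 'Evri', 'UPS') → -7
ship_id=302: weight_kg >= 369 AND days <= 8 → 8
ship_id=303: ELSE → 40
ship_id=304: weight_kg >= 291 AND fragile = 1 → 36
ship_id=305: weight_kg >= 291 AND fragile = 1 → 41
ship_id=306: weight_kg >= 559 AND zone IN ('D', 'A', 'B') → -4
ship_id=307: ELSE → 17
ship_id=308: weight_kg >= 559 AND zone IN ('D', 'A', 'B') → -3
ship_id=309: ELSE → 13
ship_id=310: weight_kg >= 559 AND zone IN ('D', 'A', 'B') → -30

-30, -7, 8, 40, 36, 41, -4, 17, -3, 13, -30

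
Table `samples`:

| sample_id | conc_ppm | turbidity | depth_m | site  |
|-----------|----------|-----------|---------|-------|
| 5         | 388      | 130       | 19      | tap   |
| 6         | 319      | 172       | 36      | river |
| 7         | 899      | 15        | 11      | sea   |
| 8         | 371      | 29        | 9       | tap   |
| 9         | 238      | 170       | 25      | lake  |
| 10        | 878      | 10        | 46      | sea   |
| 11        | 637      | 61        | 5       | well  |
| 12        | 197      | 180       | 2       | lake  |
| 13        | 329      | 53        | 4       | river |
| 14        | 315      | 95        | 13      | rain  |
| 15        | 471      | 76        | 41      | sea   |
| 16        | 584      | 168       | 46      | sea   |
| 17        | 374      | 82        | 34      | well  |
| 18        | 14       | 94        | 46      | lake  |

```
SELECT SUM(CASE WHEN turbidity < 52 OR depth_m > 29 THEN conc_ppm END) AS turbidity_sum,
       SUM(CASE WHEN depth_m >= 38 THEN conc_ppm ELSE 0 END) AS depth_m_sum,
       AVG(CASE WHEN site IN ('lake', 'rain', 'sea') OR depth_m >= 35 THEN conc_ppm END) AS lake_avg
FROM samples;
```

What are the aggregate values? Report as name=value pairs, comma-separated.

turbidity_sum=3910, depth_m_sum=1947, lake_avg=435

[turbidity_sum: turbidity < 52 OR depth_m > 29]
sample_id=5: ✗
sample_id=6: ✓ → 319
sample_id=7: ✓ → 899
sample_id=8: ✓ → 371
sample_id=9: ✗
sample_id=10: ✓ → 878
sample_id=11: ✗
sample_id=12: ✗
sample_id=13: ✗
sample_id=14: ✗
sample_id=15: ✓ → 471
sample_id=16: ✓ → 584
sample_id=17: ✓ → 374
sample_id=18: ✓ → 14
turbidity_sum = 319 + 899 + 371 + 878 + 471 + 584 + 374 + 14 = 3910
—
[depth_m_sum: depth_m >= 38]
sample_id=5: ✗
sample_id=6: ✗
sample_id=7: ✗
sample_id=8: ✗
sample_id=9: ✗
sample_id=10: ✓ → 878
sample_id=11: ✗
sample_id=12: ✗
sample_id=13: ✗
sample_id=14: ✗
sample_id=15: ✓ → 471
sample_id=16: ✓ → 584
sample_id=17: ✗
sample_id=18: ✓ → 14
depth_m_sum = 878 + 471 + 584 + 14 = 1947
—
[lake_avg: site IN ('lake', 'rain', 'sea') OR depth_m >= 35]
sample_id=5: ✗
sample_id=6: ✓ → 319
sample_id=7: ✓ → 899
sample_id=8: ✗
sample_id=9: ✓ → 238
sample_id=10: ✓ → 878
sample_id=11: ✗
sample_id=12: ✓ → 197
sample_id=13: ✗
sample_id=14: ✓ → 315
sample_id=15: ✓ → 471
sample_id=16: ✓ → 584
sample_id=17: ✗
sample_id=18: ✓ → 14
lake_avg = (319 + 899 + 238 + 878 + 197 + 315 + 471 + 584 + 14) / 9 = 435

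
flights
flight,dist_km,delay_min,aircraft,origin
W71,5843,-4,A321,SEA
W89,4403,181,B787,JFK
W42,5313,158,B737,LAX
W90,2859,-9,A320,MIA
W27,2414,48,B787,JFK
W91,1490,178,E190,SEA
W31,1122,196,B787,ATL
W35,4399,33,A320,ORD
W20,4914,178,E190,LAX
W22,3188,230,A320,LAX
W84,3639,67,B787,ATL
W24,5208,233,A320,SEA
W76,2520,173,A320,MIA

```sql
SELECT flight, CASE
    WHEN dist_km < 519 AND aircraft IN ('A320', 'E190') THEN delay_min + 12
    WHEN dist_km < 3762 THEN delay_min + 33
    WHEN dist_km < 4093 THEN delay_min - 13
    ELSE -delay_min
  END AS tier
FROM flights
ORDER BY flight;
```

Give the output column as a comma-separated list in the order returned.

-178, 263, -233, 81, 229, -33, -158, 4, 206, 100, -181, 24, 211

flight=W20: ELSE → -178
flight=W22: dist_km < 3762 → 263
flight=W24: ELSE → -233
flight=W27: dist_km < 3762 → 81
flight=W31: dist_km < 3762 → 229
flight=W35: ELSE → -33
flight=W42: ELSE → -158
flight=W71: ELSE → 4
flight=W76: dist_km < 3762 → 206
flight=W84: dist_km < 3762 → 100
flight=W89: ELSE → -181
flight=W90: dist_km < 3762 → 24
flight=W91: dist_km < 3762 → 211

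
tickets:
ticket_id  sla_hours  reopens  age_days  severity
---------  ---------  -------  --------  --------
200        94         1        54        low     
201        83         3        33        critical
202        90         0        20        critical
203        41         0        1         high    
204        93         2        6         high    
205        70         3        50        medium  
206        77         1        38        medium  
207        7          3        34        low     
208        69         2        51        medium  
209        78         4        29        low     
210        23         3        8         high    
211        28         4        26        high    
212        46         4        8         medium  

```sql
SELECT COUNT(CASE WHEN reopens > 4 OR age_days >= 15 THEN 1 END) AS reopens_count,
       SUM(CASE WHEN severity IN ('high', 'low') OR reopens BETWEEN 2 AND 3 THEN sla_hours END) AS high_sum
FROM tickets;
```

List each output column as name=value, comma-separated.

[reopens_count: reopens > 4 OR age_days >= 15]
ticket_id=200: ✓ → 1
ticket_id=201: ✓ → 1
ticket_id=202: ✓ → 1
ticket_id=203: ✗
ticket_id=204: ✗
ticket_id=205: ✓ → 1
ticket_id=206: ✓ → 1
ticket_id=207: ✓ → 1
ticket_id=208: ✓ → 1
ticket_id=209: ✓ → 1
ticket_id=210: ✗
ticket_id=211: ✓ → 1
ticket_id=212: ✗
reopens_count = COUNT(1, 1, 1, 1, 1, 1, 1, 1, 1) = 9
—
[high_sum: severity IN ('high', 'low') OR reopens BETWEEN 2 AND 3]
ticket_id=200: ✓ → 94
ticket_id=201: ✓ → 83
ticket_id=202: ✗
ticket_id=203: ✓ → 41
ticket_id=204: ✓ → 93
ticket_id=205: ✓ → 70
ticket_id=206: ✗
ticket_id=207: ✓ → 7
ticket_id=208: ✓ → 69
ticket_id=209: ✓ → 78
ticket_id=210: ✓ → 23
ticket_id=211: ✓ → 28
ticket_id=212: ✗
high_sum = 94 + 83 + 41 + 93 + 70 + 7 + 69 + 78 + 23 + 28 = 586

reopens_count=9, high_sum=586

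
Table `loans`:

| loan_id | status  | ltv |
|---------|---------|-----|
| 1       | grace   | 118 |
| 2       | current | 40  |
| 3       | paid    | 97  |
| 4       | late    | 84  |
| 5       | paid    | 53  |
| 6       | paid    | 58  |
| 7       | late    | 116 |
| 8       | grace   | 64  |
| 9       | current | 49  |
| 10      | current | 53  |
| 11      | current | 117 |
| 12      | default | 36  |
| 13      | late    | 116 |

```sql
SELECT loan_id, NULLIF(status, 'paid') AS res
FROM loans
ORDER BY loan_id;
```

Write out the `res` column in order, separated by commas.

grace, current, NULL, late, NULL, NULL, late, grace, current, current, current, default, late

loan_id=1: status=grace vs paid: differ → grace
loan_id=2: status=current vs paid: differ → current
loan_id=3: status=paid vs paid: equal → NULL
loan_id=4: status=late vs paid: differ → late
loan_id=5: status=paid vs paid: equal → NULL
loan_id=6: status=paid vs paid: equal → NULL
loan_id=7: status=late vs paid: differ → late
loan_id=8: status=grace vs paid: differ → grace
loan_id=9: status=current vs paid: differ → current
loan_id=10: status=current vs paid: differ → current
loan_id=11: status=current vs paid: differ → current
loan_id=12: status=default vs paid: differ → default
loan_id=13: status=late vs paid: differ → late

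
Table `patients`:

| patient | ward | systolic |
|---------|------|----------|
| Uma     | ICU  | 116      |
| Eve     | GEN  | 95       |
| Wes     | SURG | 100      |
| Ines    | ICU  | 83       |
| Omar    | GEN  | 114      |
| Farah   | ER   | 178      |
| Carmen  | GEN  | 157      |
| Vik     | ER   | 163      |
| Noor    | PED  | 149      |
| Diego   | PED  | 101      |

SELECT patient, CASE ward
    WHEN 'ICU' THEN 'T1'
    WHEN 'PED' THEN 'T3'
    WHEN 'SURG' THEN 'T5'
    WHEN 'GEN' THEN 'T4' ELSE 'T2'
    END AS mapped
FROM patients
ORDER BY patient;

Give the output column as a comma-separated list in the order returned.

patient=Carmen: ward='GEN' → T4
patient=Diego: ward='PED' → T3
patient=Eve: ward='GEN' → T4
patient=Farah: ELSE → T2
patient=Ines: ward='ICU' → T1
patient=Noor: ward='PED' → T3
patient=Omar: ward='GEN' → T4
patient=Uma: ward='ICU' → T1
patient=Vik: ELSE → T2
patient=Wes: ward='SURG' → T5

T4, T3, T4, T2, T1, T3, T4, T1, T2, T5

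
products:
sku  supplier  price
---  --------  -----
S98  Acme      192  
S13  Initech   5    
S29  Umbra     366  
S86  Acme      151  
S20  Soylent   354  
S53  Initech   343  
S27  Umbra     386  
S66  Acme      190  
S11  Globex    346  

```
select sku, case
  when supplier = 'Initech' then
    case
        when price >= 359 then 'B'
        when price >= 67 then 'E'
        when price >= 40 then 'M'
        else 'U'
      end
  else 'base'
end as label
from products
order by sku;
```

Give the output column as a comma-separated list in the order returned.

sku=S11: supplier='Globex' → outer ELSE → base
sku=S13: supplier='Initech' → inner[ELSE] → U
sku=S20: supplier='Soylent' → outer ELSE → base
sku=S27: supplier='Umbra' → outer ELSE → base
sku=S29: supplier='Umbra' → outer ELSE → base
sku=S53: supplier='Initech' → inner[price >= 67] → E
sku=S66: supplier='Acme' → outer ELSE → base
sku=S86: supplier='Acme' → outer ELSE → base
sku=S98: supplier='Acme' → outer ELSE → base

base, U, base, base, base, E, base, base, base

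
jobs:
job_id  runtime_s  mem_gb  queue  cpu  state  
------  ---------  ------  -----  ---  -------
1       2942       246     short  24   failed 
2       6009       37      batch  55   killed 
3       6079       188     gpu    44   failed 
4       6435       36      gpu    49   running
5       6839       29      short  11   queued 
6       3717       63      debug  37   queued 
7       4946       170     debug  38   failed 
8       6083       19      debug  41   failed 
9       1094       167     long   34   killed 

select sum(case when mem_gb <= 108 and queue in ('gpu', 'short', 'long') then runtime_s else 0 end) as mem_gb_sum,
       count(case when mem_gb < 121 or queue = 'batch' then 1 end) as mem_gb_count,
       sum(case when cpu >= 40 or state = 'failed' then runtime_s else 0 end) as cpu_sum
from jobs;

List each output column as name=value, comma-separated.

mem_gb_sum=13274, mem_gb_count=5, cpu_sum=32494

[mem_gb_sum: mem_gb <= 108 and queue in ('gpu', 'short', 'long')]
job_id=1: ✗
job_id=2: ✗
job_id=3: ✗
job_id=4: ✓ → 6435
job_id=5: ✓ → 6839
job_id=6: ✗
job_id=7: ✗
job_id=8: ✗
job_id=9: ✗
mem_gb_sum = 6435 + 6839 = 13274
—
[mem_gb_count: mem_gb < 121 or queue = 'batch']
job_id=1: ✗
job_id=2: ✓ → 1
job_id=3: ✗
job_id=4: ✓ → 1
job_id=5: ✓ → 1
job_id=6: ✓ → 1
job_id=7: ✗
job_id=8: ✓ → 1
job_id=9: ✗
mem_gb_count = COUNT(1, 1, 1, 1, 1) = 5
—
[cpu_sum: cpu >= 40 or state = 'failed']
job_id=1: ✓ → 2942
job_id=2: ✓ → 6009
job_id=3: ✓ → 6079
job_id=4: ✓ → 6435
job_id=5: ✗
job_id=6: ✗
job_id=7: ✓ → 4946
job_id=8: ✓ → 6083
job_id=9: ✗
cpu_sum = 2942 + 6009 + 6079 + 6435 + 4946 + 6083 = 32494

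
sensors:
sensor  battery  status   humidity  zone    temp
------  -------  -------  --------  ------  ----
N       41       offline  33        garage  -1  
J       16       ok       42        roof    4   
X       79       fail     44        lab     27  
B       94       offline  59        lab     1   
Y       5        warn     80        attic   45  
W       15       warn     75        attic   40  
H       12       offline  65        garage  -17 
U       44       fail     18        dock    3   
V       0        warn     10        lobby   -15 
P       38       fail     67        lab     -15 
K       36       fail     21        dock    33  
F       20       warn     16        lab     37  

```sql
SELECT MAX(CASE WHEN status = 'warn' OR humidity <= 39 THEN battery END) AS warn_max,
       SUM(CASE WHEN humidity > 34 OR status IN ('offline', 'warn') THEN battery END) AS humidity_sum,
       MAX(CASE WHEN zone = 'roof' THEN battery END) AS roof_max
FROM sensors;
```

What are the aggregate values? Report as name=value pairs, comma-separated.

warn_max=44, humidity_sum=320, roof_max=16

[warn_max: status = 'warn' OR humidity <= 39]
sensor=N: ✓ → 41
sensor=J: ✗
sensor=X: ✗
sensor=B: ✗
sensor=Y: ✓ → 5
sensor=W: ✓ → 15
sensor=H: ✗
sensor=U: ✓ → 44
sensor=V: ✓ → 0
sensor=P: ✗
sensor=K: ✓ → 36
sensor=F: ✓ → 20
warn_max = MAX(41, 5, 15, 44, 0, 36, 20) = 44
—
[humidity_sum: humidity > 34 OR status IN ('offline', 'warn')]
sensor=N: ✓ → 41
sensor=J: ✓ → 16
sensor=X: ✓ → 79
sensor=B: ✓ → 94
sensor=Y: ✓ → 5
sensor=W: ✓ → 15
sensor=H: ✓ → 12
sensor=U: ✗
sensor=V: ✓ → 0
sensor=P: ✓ → 38
sensor=K: ✗
sensor=F: ✓ → 20
humidity_sum = 41 + 16 + 79 + 94 + 5 + 15 + 12 + 38 + 20 = 320
—
[roof_max: zone = 'roof']
sensor=N: ✗
sensor=J: ✓ → 16
sensor=X: ✗
sensor=B: ✗
sensor=Y: ✗
sensor=W: ✗
sensor=H: ✗
sensor=U: ✗
sensor=V: ✗
sensor=P: ✗
sensor=K: ✗
sensor=F: ✗
roof_max = MAX(16) = 16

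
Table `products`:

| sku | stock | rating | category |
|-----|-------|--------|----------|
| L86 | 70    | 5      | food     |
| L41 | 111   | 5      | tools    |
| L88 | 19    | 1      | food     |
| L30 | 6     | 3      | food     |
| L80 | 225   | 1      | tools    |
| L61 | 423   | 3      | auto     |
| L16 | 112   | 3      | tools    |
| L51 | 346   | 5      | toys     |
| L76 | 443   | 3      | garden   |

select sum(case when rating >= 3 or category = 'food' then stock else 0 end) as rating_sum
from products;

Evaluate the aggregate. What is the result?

sku=L86: ✓ → 70
sku=L41: ✓ → 111
sku=L88: ✓ → 19
sku=L30: ✓ → 6
sku=L80: ✗
sku=L61: ✓ → 423
sku=L16: ✓ → 112
sku=L51: ✓ → 346
sku=L76: ✓ → 443
rating_sum = 70 + 111 + 19 + 6 + 423 + 112 + 346 + 443 = 1530

1530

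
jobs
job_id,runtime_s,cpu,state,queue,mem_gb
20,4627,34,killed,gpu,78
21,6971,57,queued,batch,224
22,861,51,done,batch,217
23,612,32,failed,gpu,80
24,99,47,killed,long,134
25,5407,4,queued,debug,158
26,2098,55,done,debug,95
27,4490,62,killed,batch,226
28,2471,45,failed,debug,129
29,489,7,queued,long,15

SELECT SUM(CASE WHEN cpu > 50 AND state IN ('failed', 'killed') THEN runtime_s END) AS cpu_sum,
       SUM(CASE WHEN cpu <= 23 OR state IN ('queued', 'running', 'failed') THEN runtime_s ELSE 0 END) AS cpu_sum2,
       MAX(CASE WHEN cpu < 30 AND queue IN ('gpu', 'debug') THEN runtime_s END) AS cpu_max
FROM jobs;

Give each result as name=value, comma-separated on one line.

[cpu_sum: cpu > 50 AND state IN ('failed', 'killed')]
job_id=20: ✗
job_id=21: ✗
job_id=22: ✗
job_id=23: ✗
job_id=24: ✗
job_id=25: ✗
job_id=26: ✗
job_id=27: ✓ → 4490
job_id=28: ✗
job_id=29: ✗
cpu_sum = 4490
—
[cpu_sum2: cpu <= 23 OR state IN ('queued', 'running', 'failed')]
job_id=20: ✗
job_id=21: ✓ → 6971
job_id=22: ✗
job_id=23: ✓ → 612
job_id=24: ✗
job_id=25: ✓ → 5407
job_id=26: ✗
job_id=27: ✗
job_id=28: ✓ → 2471
job_id=29: ✓ → 489
cpu_sum2 = 6971 + 612 + 5407 + 2471 + 489 = 15950
—
[cpu_max: cpu < 30 AND queue IN ('gpu', 'debug')]
job_id=20: ✗
job_id=21: ✗
job_id=22: ✗
job_id=23: ✗
job_id=24: ✗
job_id=25: ✓ → 5407
job_id=26: ✗
job_id=27: ✗
job_id=28: ✗
job_id=29: ✗
cpu_max = MAX(5407) = 5407

cpu_sum=4490, cpu_sum2=15950, cpu_max=5407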